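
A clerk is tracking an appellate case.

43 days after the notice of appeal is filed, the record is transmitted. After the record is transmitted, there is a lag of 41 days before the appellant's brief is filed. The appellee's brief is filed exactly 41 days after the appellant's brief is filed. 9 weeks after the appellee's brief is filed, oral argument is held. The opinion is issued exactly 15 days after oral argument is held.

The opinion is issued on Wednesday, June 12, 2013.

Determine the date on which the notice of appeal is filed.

The opinion is issued: Jun 12, 2013.
Oral argument is held: Jun 12, 2013 − 15 days = May 28, 2013.
The appellee's brief is filed: May 28, 2013 − 9 weeks = Mar 26, 2013.
The appellant's brief is filed: Mar 26, 2013 − 41 days = Feb 13, 2013.
The record is transmitted: Feb 13, 2013 − 41 days = Jan 3, 2013.
The notice of appeal is filed: Jan 3, 2013 − 43 days = Nov 21, 2012.

Wednesday, November 21, 2012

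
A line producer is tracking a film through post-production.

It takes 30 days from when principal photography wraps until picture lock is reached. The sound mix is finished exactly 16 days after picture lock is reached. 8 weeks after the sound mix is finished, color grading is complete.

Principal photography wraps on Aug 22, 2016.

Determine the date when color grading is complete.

Principal photography wraps: Aug 22, 2016.
Picture lock is reached: Aug 22, 2016 + 30 days = Sep 21, 2016.
The sound mix is finished: Sep 21, 2016 + 16 days = Oct 7, 2016.
Color grading is complete: Oct 7, 2016 + 8 weeks = Dec 2, 2016.

Dec 2, 2016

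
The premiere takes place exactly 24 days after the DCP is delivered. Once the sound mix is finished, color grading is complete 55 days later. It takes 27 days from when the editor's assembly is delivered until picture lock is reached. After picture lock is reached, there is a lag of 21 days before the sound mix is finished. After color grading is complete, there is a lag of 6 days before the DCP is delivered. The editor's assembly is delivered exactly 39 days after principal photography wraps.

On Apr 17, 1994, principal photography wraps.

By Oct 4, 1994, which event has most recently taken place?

Principal photography wraps: Apr 17, 1994.
The editor's assembly is delivered: Apr 17, 1994 + 39 days = May 26, 1994.
Picture lock is reached: May 26, 1994 + 27 days = Jun 22, 1994.
The sound mix is finished: Jun 22, 1994 + 21 days = Jul 13, 1994.
Color grading is complete: Jul 13, 1994 + 55 days = Sep 6, 1994.
The DCP is delivered: Sep 6, 1994 + 6 days = Sep 12, 1994.
The premiere takes place: Sep 12, 1994 + 24 days = Oct 6, 1994.
Oct 4, 1994 falls between when the DCP is delivered (Sep 12, 1994) and when the premiere takes place (Oct 6, 1994).

The DCP is delivered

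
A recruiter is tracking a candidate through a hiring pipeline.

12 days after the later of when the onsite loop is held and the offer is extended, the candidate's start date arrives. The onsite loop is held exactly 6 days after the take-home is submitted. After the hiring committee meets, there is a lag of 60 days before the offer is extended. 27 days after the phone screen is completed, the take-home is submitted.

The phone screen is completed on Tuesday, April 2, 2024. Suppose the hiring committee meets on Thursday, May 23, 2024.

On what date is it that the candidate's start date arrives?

Saturday, August 3, 2024

The phone screen is completed: Apr 2, 2024.
The take-home is submitted: Apr 2, 2024 + 27 days = Apr 29, 2024.
The onsite loop is held: Apr 29, 2024 + 6 days = May 5, 2024.
The hiring committee meets: May 23, 2024.
The offer is extended: May 23, 2024 + 60 days = Jul 22, 2024.
Both prerequisites met — the onsite loop is held (May 5, 2024), the offer is extended (Jul 22, 2024); the later is Jul 22, 2024.
The candidate's start date arrives: Jul 22, 2024 + 12 days = Aug 3, 2024.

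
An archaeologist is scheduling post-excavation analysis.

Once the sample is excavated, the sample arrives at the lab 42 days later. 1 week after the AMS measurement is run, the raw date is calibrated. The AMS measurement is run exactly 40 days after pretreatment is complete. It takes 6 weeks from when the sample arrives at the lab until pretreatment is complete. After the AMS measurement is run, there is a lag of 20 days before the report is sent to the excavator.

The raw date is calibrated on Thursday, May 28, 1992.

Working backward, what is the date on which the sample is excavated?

Saturday, January 18, 1992

The raw date is calibrated: May 28, 1992.
The AMS measurement is run: May 28, 1992 − 1 week = May 21, 1992.
Pretreatment is complete: May 21, 1992 − 40 days = Apr 11, 1992.
The sample arrives at the lab: Apr 11, 1992 − 6 weeks = Feb 29, 1992.
The sample is excavated: Feb 29, 1992 − 42 days = Jan 18, 1992.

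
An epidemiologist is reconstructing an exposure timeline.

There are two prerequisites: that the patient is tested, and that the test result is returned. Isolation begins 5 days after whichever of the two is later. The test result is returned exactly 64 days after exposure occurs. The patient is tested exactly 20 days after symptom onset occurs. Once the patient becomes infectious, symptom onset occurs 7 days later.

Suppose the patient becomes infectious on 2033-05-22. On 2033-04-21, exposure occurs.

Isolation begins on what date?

2033-06-29

The patient becomes infectious: May 22, 2033.
Symptom onset occurs: May 22, 2033 + 7 days = May 29, 2033.
The patient is tested: May 29, 2033 + 20 days = Jun 18, 2033.
Exposure occurs: Apr 21, 2033.
The test result is returned: Apr 21, 2033 + 64 days = Jun 24, 2033.
Both prerequisites met — the patient is tested (Jun 18, 2033), the test result is returned (Jun 24, 2033); the later is Jun 24, 2033.
Isolation begins: Jun 24, 2033 + 5 days = Jun 29, 2033.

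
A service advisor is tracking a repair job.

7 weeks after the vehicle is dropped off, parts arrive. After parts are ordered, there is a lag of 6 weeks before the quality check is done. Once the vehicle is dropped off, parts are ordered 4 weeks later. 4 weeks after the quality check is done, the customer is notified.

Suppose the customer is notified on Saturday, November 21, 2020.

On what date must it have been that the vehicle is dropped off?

The customer is notified: Nov 21, 2020.
The quality check is done: Nov 21, 2020 − 4 weeks = Oct 24, 2020.
Parts are ordered: Oct 24, 2020 − 6 weeks = Sep 12, 2020.
The vehicle is dropped off: Sep 12, 2020 − 4 weeks = Aug 15, 2020.

Saturday, August 15, 2020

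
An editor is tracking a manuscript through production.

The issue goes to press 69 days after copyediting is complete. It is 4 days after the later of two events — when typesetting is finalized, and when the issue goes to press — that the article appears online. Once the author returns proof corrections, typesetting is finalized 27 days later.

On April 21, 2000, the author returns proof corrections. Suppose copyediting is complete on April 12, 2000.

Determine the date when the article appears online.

The author returns proof corrections: Apr 21, 2000.
Typesetting is finalized: Apr 21, 2000 + 27 days = May 18, 2000.
Copyediting is complete: Apr 12, 2000.
The issue goes to press: Apr 12, 2000 + 69 days = Jun 20, 2000.
Both prerequisites met — typesetting is finalized (May 18, 2000), the issue goes to press (Jun 20, 2000); the later is Jun 20, 2000.
The article appears online: Jun 20, 2000 + 4 days = Jun 24, 2000.

June 24, 2000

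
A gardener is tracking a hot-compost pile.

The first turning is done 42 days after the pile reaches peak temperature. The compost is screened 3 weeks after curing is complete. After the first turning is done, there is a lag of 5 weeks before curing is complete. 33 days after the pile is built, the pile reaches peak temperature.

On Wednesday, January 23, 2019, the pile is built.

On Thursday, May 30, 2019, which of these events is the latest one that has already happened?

The pile is built: Jan 23, 2019.
The pile reaches peak temperature: Jan 23, 2019 + 33 days = Feb 25, 2019.
The first turning is done: Feb 25, 2019 + 42 days = Apr 8, 2019.
Curing is complete: Apr 8, 2019 + 5 weeks = May 13, 2019.
The compost is screened: May 13, 2019 + 3 weeks = Jun 3, 2019.
May 30, 2019 falls between when curing is complete (May 13, 2019) and when the compost is screened (Jun 3, 2019).

Curing is complete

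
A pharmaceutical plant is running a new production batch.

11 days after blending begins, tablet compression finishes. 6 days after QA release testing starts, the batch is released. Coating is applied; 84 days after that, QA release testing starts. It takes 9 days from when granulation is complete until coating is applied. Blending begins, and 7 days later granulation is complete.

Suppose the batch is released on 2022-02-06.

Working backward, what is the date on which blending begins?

The batch is released: Feb 6, 2022.
QA release testing starts: Feb 6, 2022 − 6 days = Jan 31, 2022.
Coating is applied: Jan 31, 2022 − 84 days = Nov 8, 2021.
Granulation is complete: Nov 8, 2021 − 9 days = Oct 30, 2021.
Blending begins: Oct 30, 2021 − 7 days = Oct 23, 2021.

2021-10-23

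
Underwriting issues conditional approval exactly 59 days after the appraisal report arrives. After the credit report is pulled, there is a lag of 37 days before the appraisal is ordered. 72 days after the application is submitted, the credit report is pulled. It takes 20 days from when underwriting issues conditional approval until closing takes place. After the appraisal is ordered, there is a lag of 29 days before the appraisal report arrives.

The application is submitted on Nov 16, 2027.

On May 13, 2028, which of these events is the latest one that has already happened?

The application is submitted: Nov 16, 2027.
The credit report is pulled: Nov 16, 2027 + 72 days = Jan 27, 2028.
The appraisal is ordered: Jan 27, 2028 + 37 days = Mar 4, 2028.
The appraisal report arrives: Mar 4, 2028 + 29 days = Apr 2, 2028.
Underwriting issues conditional approval: Apr 2, 2028 + 59 days = May 31, 2028.
Closing takes place: May 31, 2028 + 20 days = Jun 20, 2028.
May 13, 2028 falls between when the appraisal report arrives (Apr 2, 2028) and when underwriting issues conditional approval (May 31, 2028).

The appraisal report arrives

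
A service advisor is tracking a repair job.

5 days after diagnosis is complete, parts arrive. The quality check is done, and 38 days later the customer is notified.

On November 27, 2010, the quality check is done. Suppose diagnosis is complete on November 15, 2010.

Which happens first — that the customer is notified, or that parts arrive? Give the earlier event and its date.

Parts arrive — November 20, 2010

The quality check is done: Nov 27, 2010.
The customer is notified: Nov 27, 2010 + 38 days = Jan 4, 2011.
Diagnosis is complete: Nov 15, 2010.
Parts arrive: Nov 15, 2010 + 5 days = Nov 20, 2010.
Comparing: the customer is notified on Jan 4, 2011 vs parts arrive on Nov 20, 2010. Earlier: parts arrive.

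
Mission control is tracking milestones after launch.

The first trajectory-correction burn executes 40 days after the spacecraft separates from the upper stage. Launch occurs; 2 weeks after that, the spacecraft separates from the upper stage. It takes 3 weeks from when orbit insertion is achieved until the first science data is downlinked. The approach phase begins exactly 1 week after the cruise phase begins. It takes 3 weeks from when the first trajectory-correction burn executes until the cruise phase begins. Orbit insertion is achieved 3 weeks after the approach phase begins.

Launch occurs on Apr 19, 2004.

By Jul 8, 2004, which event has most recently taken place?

Launch occurs: Apr 19, 2004.
The spacecraft separates from the upper stage: Apr 19, 2004 + 2 weeks = May 3, 2004.
The first trajectory-correction burn executes: May 3, 2004 + 40 days = Jun 12, 2004.
The cruise phase begins: Jun 12, 2004 + 3 weeks = Jul 3, 2004.
The approach phase begins: Jul 3, 2004 + 1 week = Jul 10, 2004.
Orbit insertion is achieved: Jul 10, 2004 + 3 weeks = Jul 31, 2004.
The first science data is downlinked: Jul 31, 2004 + 3 weeks = Aug 21, 2004.
Jul 8, 2004 falls between when the cruise phase begins (Jul 3, 2004) and when the approach phase begins (Jul 10, 2004).

The cruise phase begins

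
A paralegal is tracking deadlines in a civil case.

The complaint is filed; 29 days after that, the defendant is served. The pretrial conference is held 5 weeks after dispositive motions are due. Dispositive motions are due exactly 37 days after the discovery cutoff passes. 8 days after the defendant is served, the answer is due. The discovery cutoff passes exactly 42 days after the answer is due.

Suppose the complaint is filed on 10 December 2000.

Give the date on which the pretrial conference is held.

10 May 2001

The complaint is filed: Dec 10, 2000.
The defendant is served: Dec 10, 2000 + 29 days = Jan 8, 2001.
The answer is due: Jan 8, 2001 + 8 days = Jan 16, 2001.
The discovery cutoff passes: Jan 16, 2001 + 42 days = Feb 27, 2001.
Dispositive motions are due: Feb 27, 2001 + 37 days = Apr 5, 2001.
The pretrial conference is held: Apr 5, 2001 + 5 weeks = May 10, 2001.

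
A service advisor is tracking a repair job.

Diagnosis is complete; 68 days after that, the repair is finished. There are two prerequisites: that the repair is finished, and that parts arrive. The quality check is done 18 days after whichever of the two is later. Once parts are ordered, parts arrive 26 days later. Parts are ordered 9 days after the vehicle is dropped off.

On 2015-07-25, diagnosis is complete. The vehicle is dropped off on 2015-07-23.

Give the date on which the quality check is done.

2015-10-19

Diagnosis is complete: Jul 25, 2015.
The repair is finished: Jul 25, 2015 + 68 days = Oct 1, 2015.
The vehicle is dropped off: Jul 23, 2015.
Parts are ordered: Jul 23, 2015 + 9 days = Aug 1, 2015.
Parts arrive: Aug 1, 2015 + 26 days = Aug 27, 2015.
Both prerequisites met — the repair is finished (Oct 1, 2015), parts arrive (Aug 27, 2015); the later is Oct 1, 2015.
The quality check is done: Oct 1, 2015 + 18 days = Oct 19, 2015.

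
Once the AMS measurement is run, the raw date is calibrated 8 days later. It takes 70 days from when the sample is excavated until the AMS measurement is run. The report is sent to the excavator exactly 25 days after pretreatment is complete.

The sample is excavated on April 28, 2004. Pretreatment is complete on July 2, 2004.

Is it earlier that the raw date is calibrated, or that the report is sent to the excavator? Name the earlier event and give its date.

The raw date is calibrated — July 15, 2004

The sample is excavated: Apr 28, 2004.
The AMS measurement is run: Apr 28, 2004 + 70 days = Jul 7, 2004.
The raw date is calibrated: Jul 7, 2004 + 8 days = Jul 15, 2004.
Pretreatment is complete: Jul 2, 2004.
The report is sent to the excavator: Jul 2, 2004 + 25 days = Jul 27, 2004.
Comparing: the raw date is calibrated on Jul 15, 2004 vs the report is sent to the excavator on Jul 27, 2004. Earlier: the raw date is calibrated.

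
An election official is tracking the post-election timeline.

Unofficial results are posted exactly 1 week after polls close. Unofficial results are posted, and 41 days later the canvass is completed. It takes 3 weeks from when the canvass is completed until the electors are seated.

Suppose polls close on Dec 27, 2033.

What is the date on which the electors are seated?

Polls close: Dec 27, 2033.
Unofficial results are posted: Dec 27, 2033 + 1 week = Jan 3, 2034.
The canvass is completed: Jan 3, 2034 + 41 days = Feb 13, 2034.
The electors are seated: Feb 13, 2034 + 3 weeks = Mar 6, 2034.

Mar 6, 2034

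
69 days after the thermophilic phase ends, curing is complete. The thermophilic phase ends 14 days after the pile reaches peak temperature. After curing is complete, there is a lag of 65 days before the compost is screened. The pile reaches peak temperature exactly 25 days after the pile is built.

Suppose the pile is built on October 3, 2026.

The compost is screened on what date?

March 25, 2027

The pile is built: Oct 3, 2026.
The pile reaches peak temperature: Oct 3, 2026 + 25 days = Oct 28, 2026.
The thermophilic phase ends: Oct 28, 2026 + 14 days = Nov 11, 2026.
Curing is complete: Nov 11, 2026 + 69 days = Jan 19, 2027.
The compost is screened: Jan 19, 2027 + 65 days = Mar 25, 2027.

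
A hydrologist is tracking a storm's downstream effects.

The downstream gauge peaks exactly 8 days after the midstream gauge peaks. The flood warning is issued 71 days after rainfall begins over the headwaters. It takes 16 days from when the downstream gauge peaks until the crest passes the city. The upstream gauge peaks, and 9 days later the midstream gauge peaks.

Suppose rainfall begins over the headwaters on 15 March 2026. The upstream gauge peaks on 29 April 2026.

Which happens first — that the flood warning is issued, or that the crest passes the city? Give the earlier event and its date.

The flood warning is issued — 25 May 2026

Rainfall begins over the headwaters: Mar 15, 2026.
The flood warning is issued: Mar 15, 2026 + 71 days = May 25, 2026.
The upstream gauge peaks: Apr 29, 2026.
The midstream gauge peaks: Apr 29, 2026 + 9 days = May 8, 2026.
The downstream gauge peaks: May 8, 2026 + 8 days = May 16, 2026.
The crest passes the city: May 16, 2026 + 16 days = Jun 1, 2026.
Comparing: the flood warning is issued on May 25, 2026 vs the crest passes the city on Jun 1, 2026. Earlier: the flood warning is issued.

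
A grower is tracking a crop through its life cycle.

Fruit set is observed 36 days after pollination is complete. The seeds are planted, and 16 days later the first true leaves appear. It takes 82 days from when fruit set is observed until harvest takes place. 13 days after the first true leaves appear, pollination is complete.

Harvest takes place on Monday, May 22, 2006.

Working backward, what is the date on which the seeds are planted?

Monday, December 26, 2005

Harvest takes place: May 22, 2006.
Fruit set is observed: May 22, 2006 − 82 days = Mar 1, 2006.
Pollination is complete: Mar 1, 2006 − 36 days = Jan 24, 2006.
The first true leaves appear: Jan 24, 2006 − 13 days = Jan 11, 2006.
The seeds are planted: Jan 11, 2006 − 16 days = Dec 26, 2005.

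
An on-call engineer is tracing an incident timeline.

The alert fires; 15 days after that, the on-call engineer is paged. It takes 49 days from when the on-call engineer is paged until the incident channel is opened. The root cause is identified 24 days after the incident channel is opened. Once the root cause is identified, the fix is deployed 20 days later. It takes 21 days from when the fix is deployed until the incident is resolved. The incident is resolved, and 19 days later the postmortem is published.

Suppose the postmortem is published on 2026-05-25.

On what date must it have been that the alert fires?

2025-12-28

The postmortem is published: May 25, 2026.
The incident is resolved: May 25, 2026 − 19 days = May 6, 2026.
The fix is deployed: May 6, 2026 − 21 days = Apr 15, 2026.
The root cause is identified: Apr 15, 2026 − 20 days = Mar 26, 2026.
The incident channel is opened: Mar 26, 2026 − 24 days = Mar 2, 2026.
The on-call engineer is paged: Mar 2, 2026 − 49 days = Jan 12, 2026.
The alert fires: Jan 12, 2026 − 15 days = Dec 28, 2025.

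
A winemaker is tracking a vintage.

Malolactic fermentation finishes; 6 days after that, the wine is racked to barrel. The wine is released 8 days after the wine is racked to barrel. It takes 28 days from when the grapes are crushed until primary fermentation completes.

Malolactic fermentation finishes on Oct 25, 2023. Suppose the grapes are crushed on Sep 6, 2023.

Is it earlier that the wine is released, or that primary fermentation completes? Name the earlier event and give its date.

Primary fermentation completes — Oct 4, 2023

Malolactic fermentation finishes: Oct 25, 2023.
The wine is racked to barrel: Oct 25, 2023 + 6 days = Oct 31, 2023.
The wine is released: Oct 31, 2023 + 8 days = Nov 8, 2023.
The grapes are crushed: Sep 6, 2023.
Primary fermentation completes: Sep 6, 2023 + 28 days = Oct 4, 2023.
Comparing: the wine is released on Nov 8, 2023 vs primary fermentation completes on Oct 4, 2023. Earlier: primary fermentation completes.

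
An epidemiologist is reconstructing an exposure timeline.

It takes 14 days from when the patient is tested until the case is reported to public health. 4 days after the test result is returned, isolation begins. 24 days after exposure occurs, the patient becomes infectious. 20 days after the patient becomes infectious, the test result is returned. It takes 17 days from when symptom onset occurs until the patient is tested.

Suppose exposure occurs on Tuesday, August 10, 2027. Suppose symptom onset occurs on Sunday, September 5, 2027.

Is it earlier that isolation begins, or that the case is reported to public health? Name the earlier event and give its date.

Isolation begins — Monday, September 27, 2027

Exposure occurs: Aug 10, 2027.
The patient becomes infectious: Aug 10, 2027 + 24 days = Sep 3, 2027.
The test result is returned: Sep 3, 2027 + 20 days = Sep 23, 2027.
Isolation begins: Sep 23, 2027 + 4 days = Sep 27, 2027.
Symptom onset occurs: Sep 5, 2027.
The patient is tested: Sep 5, 2027 + 17 days = Sep 22, 2027.
The case is reported to public health: Sep 22, 2027 + 14 days = Oct 6, 2027.
Comparing: isolation begins on Sep 27, 2027 vs the case is reported to public health on Oct 6, 2027. Earlier: isolation begins.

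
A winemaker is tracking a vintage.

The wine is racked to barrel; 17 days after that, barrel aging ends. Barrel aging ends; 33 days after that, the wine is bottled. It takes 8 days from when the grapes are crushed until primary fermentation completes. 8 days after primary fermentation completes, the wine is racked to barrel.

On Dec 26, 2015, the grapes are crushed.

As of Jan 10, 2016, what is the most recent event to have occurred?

The grapes are crushed: Dec 26, 2015.
Primary fermentation completes: Dec 26, 2015 + 8 days = Jan 3, 2016.
The wine is racked to barrel: Jan 3, 2016 + 8 days = Jan 11, 2016.
Barrel aging ends: Jan 11, 2016 + 17 days = Jan 28, 2016.
The wine is bottled: Jan 28, 2016 + 33 days = Mar 1, 2016.
Jan 10, 2016 falls between when primary fermentation completes (Jan 3, 2016) and when the wine is racked to barrel (Jan 11, 2016).

Primary fermentation completes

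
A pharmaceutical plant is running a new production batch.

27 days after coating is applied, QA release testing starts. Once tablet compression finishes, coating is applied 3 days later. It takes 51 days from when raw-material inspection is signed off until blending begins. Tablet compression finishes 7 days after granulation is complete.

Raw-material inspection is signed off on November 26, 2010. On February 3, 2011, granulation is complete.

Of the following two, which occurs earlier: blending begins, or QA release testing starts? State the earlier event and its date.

Raw-material inspection is signed off: Nov 26, 2010.
Blending begins: Nov 26, 2010 + 51 days = Jan 16, 2011.
Granulation is complete: Feb 3, 2011.
Tablet compression finishes: Feb 3, 2011 + 7 days = Feb 10, 2011.
Coating is applied: Feb 10, 2011 + 3 days = Feb 13, 2011.
QA release testing starts: Feb 13, 2011 + 27 days = Mar 12, 2011.
Comparing: blending begins on Jan 16, 2011 vs QA release testing starts on Mar 12, 2011. Earlier: blending begins.

Blending begins — January 16, 2011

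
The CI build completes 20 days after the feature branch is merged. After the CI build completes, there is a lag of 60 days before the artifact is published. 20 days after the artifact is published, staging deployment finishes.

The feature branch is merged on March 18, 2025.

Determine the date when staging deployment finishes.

June 26, 2025

The feature branch is merged: Mar 18, 2025.
The CI build completes: Mar 18, 2025 + 20 days = Apr 7, 2025.
The artifact is published: Apr 7, 2025 + 60 days = Jun 6, 2025.
Staging deployment finishes: Jun 6, 2025 + 20 days = Jun 26, 2025.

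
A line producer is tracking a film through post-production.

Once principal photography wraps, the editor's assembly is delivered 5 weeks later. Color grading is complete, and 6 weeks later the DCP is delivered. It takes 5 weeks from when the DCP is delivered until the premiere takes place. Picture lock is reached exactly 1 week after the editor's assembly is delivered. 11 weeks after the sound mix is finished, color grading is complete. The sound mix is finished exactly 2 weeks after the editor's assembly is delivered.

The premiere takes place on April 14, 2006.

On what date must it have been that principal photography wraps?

September 23, 2005

The premiere takes place: Apr 14, 2006.
The DCP is delivered: Apr 14, 2006 − 5 weeks = Mar 10, 2006.
Color grading is complete: Mar 10, 2006 − 6 weeks = Jan 27, 2006.
The sound mix is finished: Jan 27, 2006 − 11 weeks = Nov 11, 2005.
The editor's assembly is delivered: Nov 11, 2005 − 2 weeks = Oct 28, 2005.
Principal photography wraps: Oct 28, 2005 − 5 weeks = Sep 23, 2005.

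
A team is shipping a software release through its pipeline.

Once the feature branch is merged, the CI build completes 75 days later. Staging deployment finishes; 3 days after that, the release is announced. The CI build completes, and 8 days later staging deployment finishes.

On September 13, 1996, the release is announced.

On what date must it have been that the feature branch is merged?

The release is announced: Sep 13, 1996.
Staging deployment finishes: Sep 13, 1996 − 3 days = Sep 10, 1996.
The CI build completes: Sep 10, 1996 − 8 days = Sep 2, 1996.
The feature branch is merged: Sep 2, 1996 − 75 days = Jun 19, 1996.

June 19, 1996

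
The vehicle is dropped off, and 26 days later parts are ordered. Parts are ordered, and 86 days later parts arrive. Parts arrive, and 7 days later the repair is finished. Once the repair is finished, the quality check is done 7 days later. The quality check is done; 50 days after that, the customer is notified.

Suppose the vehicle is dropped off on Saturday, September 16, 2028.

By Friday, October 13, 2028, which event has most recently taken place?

The vehicle is dropped off: Sep 16, 2028.
Parts are ordered: Sep 16, 2028 + 26 days = Oct 12, 2028.
Parts arrive: Oct 12, 2028 + 86 days = Jan 6, 2029.
The repair is finished: Jan 6, 2029 + 7 days = Jan 13, 2029.
The quality check is done: Jan 13, 2029 + 7 days = Jan 20, 2029.
The customer is notified: Jan 20, 2029 + 50 days = Mar 11, 2029.
Oct 13, 2028 falls between when parts are ordered (Oct 12, 2028) and when parts arrive (Jan 6, 2029).

Parts are ordered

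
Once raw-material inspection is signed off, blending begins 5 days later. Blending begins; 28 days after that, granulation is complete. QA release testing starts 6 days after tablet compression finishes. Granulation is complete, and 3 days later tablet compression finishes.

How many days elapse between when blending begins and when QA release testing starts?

Causal path: blending begins → granulation is complete → tablet compression finishes → QA release testing starts.
Total delay along the path: 28 + 3 + 6 = 37 days.

37 days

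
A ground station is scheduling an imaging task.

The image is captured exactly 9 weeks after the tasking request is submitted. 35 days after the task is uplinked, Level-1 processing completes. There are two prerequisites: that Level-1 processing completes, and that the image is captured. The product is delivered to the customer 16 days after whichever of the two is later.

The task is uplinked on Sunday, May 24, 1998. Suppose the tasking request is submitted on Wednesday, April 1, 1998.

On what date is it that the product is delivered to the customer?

The task is uplinked: May 24, 1998.
Level-1 processing completes: May 24, 1998 + 35 days = Jun 28, 1998.
The tasking request is submitted: Apr 1, 1998.
The image is captured: Apr 1, 1998 + 9 weeks = Jun 3, 1998.
Both prerequisites met — Level-1 processing completes (Jun 28, 1998), the image is captured (Jun 3, 1998); the later is Jun 28, 1998.
The product is delivered to the customer: Jun 28, 1998 + 16 days = Jul 14, 1998.

Tuesday, July 14, 1998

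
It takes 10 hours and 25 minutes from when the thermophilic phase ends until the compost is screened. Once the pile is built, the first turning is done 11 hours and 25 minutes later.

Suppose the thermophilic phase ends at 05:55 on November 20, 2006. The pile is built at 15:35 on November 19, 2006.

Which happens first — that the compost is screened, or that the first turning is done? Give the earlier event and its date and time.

The first turning is done — 03:00 on November 20, 2006

The thermophilic phase ends: 05:55 Nov 20, 2006.
The compost is screened: 05:55 Nov 20, 2006 + 10h25m = 16:20 Nov 20, 2006.
The pile is built: 15:35 Nov 19, 2006.
The first turning is done: 15:35 Nov 19, 2006 + 11h25m = 03:00 Nov 20, 2006.
Comparing: the compost is screened at 16:20 Nov 20, 2006 vs the first turning is done at 03:00 Nov 20, 2006. Earlier: the first turning is done.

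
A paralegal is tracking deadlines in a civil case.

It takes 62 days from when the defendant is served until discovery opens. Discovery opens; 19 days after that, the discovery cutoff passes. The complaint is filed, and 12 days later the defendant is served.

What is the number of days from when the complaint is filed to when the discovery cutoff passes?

93 days

Causal path: the complaint is filed → the defendant is served → discovery opens → the discovery cutoff passes.
Total delay along the path: 12 + 62 + 19 = 93 days.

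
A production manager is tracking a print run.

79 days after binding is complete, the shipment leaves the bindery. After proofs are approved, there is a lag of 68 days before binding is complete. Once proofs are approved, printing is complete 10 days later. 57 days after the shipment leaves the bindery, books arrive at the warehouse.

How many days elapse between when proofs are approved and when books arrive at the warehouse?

204 days

Causal path: proofs are approved → binding is complete → the shipment leaves the bindery → books arrive at the warehouse.
Total delay along the path: 68 + 79 + 57 = 204 days.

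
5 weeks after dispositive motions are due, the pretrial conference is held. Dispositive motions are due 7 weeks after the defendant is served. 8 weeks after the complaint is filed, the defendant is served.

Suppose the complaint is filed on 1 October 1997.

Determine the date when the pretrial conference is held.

The complaint is filed: Oct 1, 1997.
The defendant is served: Oct 1, 1997 + 8 weeks = Nov 26, 1997.
Dispositive motions are due: Nov 26, 1997 + 7 weeks = Jan 14, 1998.
The pretrial conference is held: Jan 14, 1998 + 5 weeks = Feb 18, 1998.

18 February 1998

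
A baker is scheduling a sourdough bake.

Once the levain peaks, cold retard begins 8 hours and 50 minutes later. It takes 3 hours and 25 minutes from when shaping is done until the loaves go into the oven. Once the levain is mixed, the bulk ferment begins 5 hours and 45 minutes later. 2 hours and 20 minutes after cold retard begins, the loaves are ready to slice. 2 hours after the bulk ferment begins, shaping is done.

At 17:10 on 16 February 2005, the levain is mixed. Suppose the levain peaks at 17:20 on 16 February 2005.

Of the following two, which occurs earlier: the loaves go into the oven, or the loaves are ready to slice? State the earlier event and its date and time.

The loaves go into the oven — 04:20 on 17 February 2005

The levain is mixed: 17:10 Feb 16, 2005.
The bulk ferment begins: 17:10 Feb 16, 2005 + 5h45m = 22:55 Feb 16, 2005.
Shaping is done: 22:55 Feb 16, 2005 + 2h = 00:55 Feb 17, 2005.
The loaves go into the oven: 00:55 Feb 17, 2005 + 3h25m = 04:20 Feb 17, 2005.
The levain peaks: 17:20 Feb 16, 2005.
Cold retard begins: 17:20 Feb 16, 2005 + 8h50m = 02:10 Feb 17, 2005.
The loaves are ready to slice: 02:10 Feb 17, 2005 + 2h20m = 04:30 Feb 17, 2005.
Comparing: the loaves go into the oven at 04:20 Feb 17, 2005 vs the loaves are ready to slice at 04:30 Feb 17, 2005. Earlier: the loaves go into the oven.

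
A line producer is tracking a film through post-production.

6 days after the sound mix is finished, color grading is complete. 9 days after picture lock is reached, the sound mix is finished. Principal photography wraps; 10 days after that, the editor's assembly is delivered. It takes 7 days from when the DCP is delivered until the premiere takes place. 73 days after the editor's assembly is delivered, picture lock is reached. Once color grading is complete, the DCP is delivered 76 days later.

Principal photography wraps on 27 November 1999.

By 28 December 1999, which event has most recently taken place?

The editor's assembly is delivered

Principal photography wraps: Nov 27, 1999.
The editor's assembly is delivered: Nov 27, 1999 + 10 days = Dec 7, 1999.
Picture lock is reached: Dec 7, 1999 + 73 days = Feb 18, 2000.
The sound mix is finished: Feb 18, 2000 + 9 days = Feb 27, 2000.
Color grading is complete: Feb 27, 2000 + 6 days = Mar 4, 2000.
The DCP is delivered: Mar 4, 2000 + 76 days = May 19, 2000.
The premiere takes place: May 19, 2000 + 7 days = May 26, 2000.
Dec 28, 1999 falls between when the editor's assembly is delivered (Dec 7, 1999) and when picture lock is reached (Feb 18, 2000).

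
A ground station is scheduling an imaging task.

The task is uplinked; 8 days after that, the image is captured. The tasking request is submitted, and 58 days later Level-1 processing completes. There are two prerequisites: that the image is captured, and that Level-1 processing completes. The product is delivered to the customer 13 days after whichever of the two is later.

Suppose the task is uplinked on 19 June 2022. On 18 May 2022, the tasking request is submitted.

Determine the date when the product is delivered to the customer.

The task is uplinked: Jun 19, 2022.
The image is captured: Jun 19, 2022 + 8 days = Jun 27, 2022.
The tasking request is submitted: May 18, 2022.
Level-1 processing completes: May 18, 2022 + 58 days = Jul 15, 2022.
Both prerequisites met — the image is captured (Jun 27, 2022), Level-1 processing completes (Jul 15, 2022); the later is Jul 15, 2022.
The product is delivered to the customer: Jul 15, 2022 + 13 days = Jul 28, 2022.

28 July 2022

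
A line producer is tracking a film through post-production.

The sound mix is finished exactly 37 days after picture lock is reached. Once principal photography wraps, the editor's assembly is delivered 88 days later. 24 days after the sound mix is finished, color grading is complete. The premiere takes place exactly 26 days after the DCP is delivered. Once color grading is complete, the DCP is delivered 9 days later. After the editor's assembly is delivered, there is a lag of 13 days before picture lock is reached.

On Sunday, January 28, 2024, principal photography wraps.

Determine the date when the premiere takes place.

Monday, August 12, 2024

Principal photography wraps: Jan 28, 2024.
The editor's assembly is delivered: Jan 28, 2024 + 88 days = Apr 25, 2024.
Picture lock is reached: Apr 25, 2024 + 13 days = May 8, 2024.
The sound mix is finished: May 8, 2024 + 37 days = Jun 14, 2024.
Color grading is complete: Jun 14, 2024 + 24 days = Jul 8, 2024.
The DCP is delivered: Jul 8, 2024 + 9 days = Jul 17, 2024.
The premiere takes place: Jul 17, 2024 + 26 days = Aug 12, 2024.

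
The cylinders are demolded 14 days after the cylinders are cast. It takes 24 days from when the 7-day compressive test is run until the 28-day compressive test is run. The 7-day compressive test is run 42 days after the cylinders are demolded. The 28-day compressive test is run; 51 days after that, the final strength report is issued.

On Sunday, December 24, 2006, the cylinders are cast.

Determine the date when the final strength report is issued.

The cylinders are cast: Dec 24, 2006.
The cylinders are demolded: Dec 24, 2006 + 14 days = Jan 7, 2007.
The 7-day compressive test is run: Jan 7, 2007 + 42 days = Feb 18, 2007.
The 28-day compressive test is run: Feb 18, 2007 + 24 days = Mar 14, 2007.
The final strength report is issued: Mar 14, 2007 + 51 days = May 4, 2007.

Friday, May 4, 2007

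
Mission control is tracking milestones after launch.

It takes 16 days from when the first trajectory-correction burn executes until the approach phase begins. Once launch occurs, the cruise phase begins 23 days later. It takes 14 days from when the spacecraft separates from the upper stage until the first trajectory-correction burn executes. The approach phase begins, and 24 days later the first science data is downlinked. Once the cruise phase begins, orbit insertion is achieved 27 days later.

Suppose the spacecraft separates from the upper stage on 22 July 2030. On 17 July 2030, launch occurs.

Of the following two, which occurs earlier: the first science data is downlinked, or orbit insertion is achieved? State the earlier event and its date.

The spacecraft separates from the upper stage: Jul 22, 2030.
The first trajectory-correction burn executes: Jul 22, 2030 + 14 days = Aug 5, 2030.
The approach phase begins: Aug 5, 2030 + 16 days = Aug 21, 2030.
The first science data is downlinked: Aug 21, 2030 + 24 days = Sep 14, 2030.
Launch occurs: Jul 17, 2030.
The cruise phase begins: Jul 17, 2030 + 23 days = Aug 9, 2030.
Orbit insertion is achieved: Aug 9, 2030 + 27 days = Sep 5, 2030.
Comparing: the first science data is downlinked on Sep 14, 2030 vs orbit insertion is achieved on Sep 5, 2030. Earlier: orbit insertion is achieved.

Orbit insertion is achieved — 5 September 2030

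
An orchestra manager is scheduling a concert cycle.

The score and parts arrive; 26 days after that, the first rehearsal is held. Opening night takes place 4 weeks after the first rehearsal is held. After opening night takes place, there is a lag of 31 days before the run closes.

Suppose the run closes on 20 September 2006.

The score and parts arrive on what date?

The run closes: Sep 20, 2006.
Opening night takes place: Sep 20, 2006 − 31 days = Aug 20, 2006.
The first rehearsal is held: Aug 20, 2006 − 4 weeks = Jul 23, 2006.
The score and parts arrive: Jul 23, 2006 − 26 days = Jun 27, 2006.

27 June 2006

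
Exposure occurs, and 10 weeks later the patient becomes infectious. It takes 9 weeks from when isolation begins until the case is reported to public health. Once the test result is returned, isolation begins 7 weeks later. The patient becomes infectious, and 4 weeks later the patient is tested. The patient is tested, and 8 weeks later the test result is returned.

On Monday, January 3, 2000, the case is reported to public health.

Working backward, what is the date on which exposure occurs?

Monday, April 12, 1999

The case is reported to public health: Jan 3, 2000.
Isolation begins: Jan 3, 2000 − 9 weeks = Nov 1, 1999.
The test result is returned: Nov 1, 1999 − 7 weeks = Sep 13, 1999.
The patient is tested: Sep 13, 1999 − 8 weeks = Jul 19, 1999.
The patient becomes infectious: Jul 19, 1999 − 4 weeks = Jun 21, 1999.
Exposure occurs: Jun 21, 1999 − 10 weeks = Apr 12, 1999.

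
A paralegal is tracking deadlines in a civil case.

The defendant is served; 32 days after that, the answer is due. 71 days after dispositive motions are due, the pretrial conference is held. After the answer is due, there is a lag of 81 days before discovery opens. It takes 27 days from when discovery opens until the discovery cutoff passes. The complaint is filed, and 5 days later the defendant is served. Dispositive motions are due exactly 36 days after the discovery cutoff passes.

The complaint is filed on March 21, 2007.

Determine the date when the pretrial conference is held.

November 28, 2007

The complaint is filed: Mar 21, 2007.
The defendant is served: Mar 21, 2007 + 5 days = Mar 26, 2007.
The answer is due: Mar 26, 2007 + 32 days = Apr 27, 2007.
Discovery opens: Apr 27, 2007 + 81 days = Jul 17, 2007.
The discovery cutoff passes: Jul 17, 2007 + 27 days = Aug 13, 2007.
Dispositive motions are due: Aug 13, 2007 + 36 days = Sep 18, 2007.
The pretrial conference is held: Sep 18, 2007 + 71 days = Nov 28, 2007.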